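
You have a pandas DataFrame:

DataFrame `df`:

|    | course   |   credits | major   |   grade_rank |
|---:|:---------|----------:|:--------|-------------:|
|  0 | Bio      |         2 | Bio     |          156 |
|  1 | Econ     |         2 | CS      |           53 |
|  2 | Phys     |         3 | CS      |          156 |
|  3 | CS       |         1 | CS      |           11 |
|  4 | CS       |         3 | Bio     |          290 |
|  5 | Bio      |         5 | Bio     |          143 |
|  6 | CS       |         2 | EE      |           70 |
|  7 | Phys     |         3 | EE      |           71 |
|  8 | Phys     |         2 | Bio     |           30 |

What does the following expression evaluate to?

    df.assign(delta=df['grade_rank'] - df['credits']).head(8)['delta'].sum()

929

add column delta = df['grade_rank'] - df['credits']:
  course  credits major  grade_rank  delta
0    Bio        2   Bio         156    154
1   Econ        2    CS          53     51
2   Phys        3    CS         156    153
3     CS        1    CS          11     10
4     CS        3   Bio         290    287
5    Bio        5   Bio         143    138
6     CS        2    EE          70     68
7   Phys        3    EE          71     68
8   Phys        2   Bio          30     28
take first 8 rows:
  course  credits major  grade_rank  delta
0    Bio        2   Bio         156    154
1   Econ        2    CS          53     51
2   Phys        3    CS         156    153
3     CS        1    CS          11     10
4     CS        3   Bio         290    287
5    Bio        5   Bio         143    138
6     CS        2    EE          70     68
7   Phys        3    EE          71     68
sum of column 'delta' → 929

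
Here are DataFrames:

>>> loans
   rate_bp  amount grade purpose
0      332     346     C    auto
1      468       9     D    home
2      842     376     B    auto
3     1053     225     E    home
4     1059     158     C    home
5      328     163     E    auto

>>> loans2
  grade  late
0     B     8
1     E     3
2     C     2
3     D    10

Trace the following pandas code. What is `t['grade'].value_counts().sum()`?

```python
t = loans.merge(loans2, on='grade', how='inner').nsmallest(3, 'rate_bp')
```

merge on 'grade' (how='inner') → 6 rows:
   rate_bp  amount grade purpose  late
0      332     346     C    auto     2
1      468       9     D    home    10
2      842     376     B    auto     8
3     1053     225     E    home     3
4     1059     158     C    home     2
5      328     163     E    auto     3
take 3 rows with smallest rate_bp:
   rate_bp  amount grade purpose  late
5      328     163     E    auto     3
0      332     346     C    auto     2
1      468       9     D    home    10
value_counts of grade:
grade
E    1
C    1
D    1
Name: count, dtype: int64
Then the sum of the resulting series: 3

3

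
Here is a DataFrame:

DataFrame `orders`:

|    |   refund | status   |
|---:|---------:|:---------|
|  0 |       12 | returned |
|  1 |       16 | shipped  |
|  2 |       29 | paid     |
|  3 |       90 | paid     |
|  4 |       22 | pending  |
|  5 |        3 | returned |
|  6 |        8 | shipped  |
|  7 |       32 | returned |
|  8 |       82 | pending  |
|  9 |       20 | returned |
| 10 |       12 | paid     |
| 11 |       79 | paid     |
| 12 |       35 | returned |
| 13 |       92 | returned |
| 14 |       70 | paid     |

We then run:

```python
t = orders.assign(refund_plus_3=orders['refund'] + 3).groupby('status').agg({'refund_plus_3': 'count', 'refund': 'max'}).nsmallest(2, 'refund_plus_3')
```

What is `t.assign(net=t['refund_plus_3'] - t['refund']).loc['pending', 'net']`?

add column refund_plus_3 = orders['refund'] + 3:
    refund    status  refund_plus_3
0       12  returned             15
1       16   shipped             19
2       29      paid             32
3       90      paid             93
4       22   pending             25
5        3  returned              6
6        8   shipped             11
7       32  returned             35
8       82   pending             85
9       20  returned             23
10      12      paid             15
11      79      paid             82
12      35  returned             38
13      92  returned             95
14      70      paid             73
group by status: count(refund_plus_3), max(refund):
          refund_plus_3  refund
status                         
paid                  5      90
pending               2      82
returned              6      92
shipped               2      16
take 2 rows with smallest refund_plus_3:
         refund_plus_3  refund
status                        
pending              2      82
shipped              2      16
add column net = t['refund_plus_3'] - t['refund']:
         refund_plus_3  refund  net
status                             
pending              2      82  -80
shipped              2      16  -14
The value at row 'pending', column 'net' is -80.

-80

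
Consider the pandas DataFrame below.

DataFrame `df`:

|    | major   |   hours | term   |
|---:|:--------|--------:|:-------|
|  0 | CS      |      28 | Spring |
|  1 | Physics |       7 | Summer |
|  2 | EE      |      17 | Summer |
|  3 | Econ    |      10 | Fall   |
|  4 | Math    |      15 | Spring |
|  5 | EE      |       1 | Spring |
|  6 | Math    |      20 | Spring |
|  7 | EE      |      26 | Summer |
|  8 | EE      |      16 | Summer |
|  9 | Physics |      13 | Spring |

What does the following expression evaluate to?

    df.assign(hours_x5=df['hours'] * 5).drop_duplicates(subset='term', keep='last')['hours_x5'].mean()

add column hours_x5 = df['hours'] * 5:
     major  hours    term  hours_x5
0       CS     28  Spring       140
1  Physics      7  Summer        35
2       EE     17  Summer        85
3     Econ     10    Fall        50
4     Math     15  Spring        75
5       EE      1  Spring         5
6     Math     20  Spring       100
7       EE     26  Summer       130
8       EE     16  Summer        80
9  Physics     13  Spring        65
drop duplicate term (keep=last):
     major  hours    term  hours_x5
3     Econ     10    Fall        50
8       EE     16  Summer        80
9  Physics     13  Spring        65

65.0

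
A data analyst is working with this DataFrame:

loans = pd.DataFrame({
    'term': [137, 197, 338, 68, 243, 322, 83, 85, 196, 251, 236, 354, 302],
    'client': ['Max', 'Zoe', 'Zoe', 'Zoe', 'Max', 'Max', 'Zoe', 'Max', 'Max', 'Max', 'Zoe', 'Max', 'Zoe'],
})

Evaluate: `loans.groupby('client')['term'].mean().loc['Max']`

226.857142857

group by client, mean of term:
client
Max    226.857143
Zoe    204.000000
Name: term, dtype: float64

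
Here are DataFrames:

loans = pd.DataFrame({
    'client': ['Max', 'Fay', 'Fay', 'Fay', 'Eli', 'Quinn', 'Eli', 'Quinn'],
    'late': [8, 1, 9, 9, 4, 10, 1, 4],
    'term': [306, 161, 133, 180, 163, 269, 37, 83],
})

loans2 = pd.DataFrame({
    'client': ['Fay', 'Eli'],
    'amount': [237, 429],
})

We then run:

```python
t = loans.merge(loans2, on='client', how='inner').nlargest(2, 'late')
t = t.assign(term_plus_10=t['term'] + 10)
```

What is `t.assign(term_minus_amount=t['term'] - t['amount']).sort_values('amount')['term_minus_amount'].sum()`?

-161

merge on 'client' (how='inner') → 5 rows:
  client  late  term  amount
0    Fay     1   161     237
1    Fay     9   133     237
2    Fay     9   180     237
3    Eli     4   163     429
4    Eli     1    37     429
take 2 rows with largest late:
  client  late  term  amount
1    Fay     9   133     237
2    Fay     9   180     237
add column term_plus_10 = t['term'] + 10:
  client  late  term  amount  term_plus_10
1    Fay     9   133     237           143
2    Fay     9   180     237           190
add column term_minus_amount = t['term'] - t['amount']:
  client  late  term  amount  term_plus_10  term_minus_amount
1    Fay     9   133     237           143               -104
2    Fay     9   180     237           190                -57
sort by amount:
  client  late  term  amount  term_plus_10  term_minus_amount
1    Fay     9   133     237           143               -104
2    Fay     9   180     237           190                -57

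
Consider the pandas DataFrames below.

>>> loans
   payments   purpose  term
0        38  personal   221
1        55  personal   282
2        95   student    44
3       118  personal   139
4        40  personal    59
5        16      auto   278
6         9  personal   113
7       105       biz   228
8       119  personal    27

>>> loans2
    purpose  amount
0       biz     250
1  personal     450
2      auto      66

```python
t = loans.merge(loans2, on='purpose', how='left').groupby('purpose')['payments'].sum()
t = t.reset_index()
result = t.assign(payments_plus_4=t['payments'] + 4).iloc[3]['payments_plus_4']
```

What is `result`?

merge on 'purpose' (how='left') → 9 rows:
   payments   purpose  term  amount
0        38  personal   221   450.0
1        55  personal   282   450.0
2        95   student    44     NaN
3       118  personal   139   450.0
4        40  personal    59   450.0
5        16      auto   278    66.0
6         9  personal   113   450.0
7       105       biz   228   250.0
8       119  personal    27   450.0
group by purpose, sum of payments:
purpose
auto         16
biz         105
personal    379
student      95
Name: payments, dtype: int64
reset_index():
    purpose  payments
0      auto        16
1       biz       105
2  personal       379
3   student        95
add column payments_plus_4 = t['payments'] + 4:
    purpose  payments  payments_plus_4
0      auto        16               20
1       biz       105              109
2  personal       379              383
3   student        95               99
value at position 3, column 'payments_plus_4' → 99

99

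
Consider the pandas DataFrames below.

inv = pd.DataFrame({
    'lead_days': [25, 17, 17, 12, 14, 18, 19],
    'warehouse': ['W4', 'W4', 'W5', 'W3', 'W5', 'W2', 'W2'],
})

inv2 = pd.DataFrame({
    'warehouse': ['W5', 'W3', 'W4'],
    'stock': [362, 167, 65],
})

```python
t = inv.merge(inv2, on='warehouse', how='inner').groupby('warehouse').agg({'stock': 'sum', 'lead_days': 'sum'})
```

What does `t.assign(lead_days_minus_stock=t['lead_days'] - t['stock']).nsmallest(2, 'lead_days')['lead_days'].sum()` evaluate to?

merge on 'warehouse' (how='inner') → 5 rows:
   lead_days warehouse  stock
0         25        W4     65
1         17        W4     65
2         17        W5    362
3         12        W3    167
4         14        W5    362
group by warehouse: sum(stock), sum(lead_days):
           stock  lead_days
warehouse                  
W3           167         12
W4           130         42
W5           724         31
add column lead_days_minus_stock = t['lead_days'] - t['stock']:
           stock  lead_days  lead_days_minus_stock
warehouse                                         
W3           167         12                   -155
W4           130         42                    -88
W5           724         31                   -693
take 2 rows with smallest lead_days:
           stock  lead_days  lead_days_minus_stock
warehouse                                         
W3           167         12                   -155
W5           724         31                   -693
So sum() = 43.

43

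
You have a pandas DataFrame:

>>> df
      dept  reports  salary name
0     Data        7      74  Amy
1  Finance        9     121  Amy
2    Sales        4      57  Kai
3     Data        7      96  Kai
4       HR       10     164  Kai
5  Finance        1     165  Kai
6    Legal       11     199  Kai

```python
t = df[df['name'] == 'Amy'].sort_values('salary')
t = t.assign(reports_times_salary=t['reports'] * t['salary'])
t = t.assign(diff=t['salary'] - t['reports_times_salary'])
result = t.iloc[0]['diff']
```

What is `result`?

filter rows where name == 'Amy':
      dept  reports  salary name
0     Data        7      74  Amy
1  Finance        9     121  Amy
sort by salary:
      dept  reports  salary name
0     Data        7      74  Amy
1  Finance        9     121  Amy
add column reports_times_salary = t['reports'] * t['salary']:
      dept  reports  salary name  reports_times_salary
0     Data        7      74  Amy                   518
1  Finance        9     121  Amy                  1089
add column diff = t['salary'] - t['reports_times_salary']:
      dept  reports  salary name  reports_times_salary  diff
0     Data        7      74  Amy                   518  -444
1  Finance        9     121  Amy                  1089  -968
Reading off the value at position 0, column 'diff', we get -444.

-444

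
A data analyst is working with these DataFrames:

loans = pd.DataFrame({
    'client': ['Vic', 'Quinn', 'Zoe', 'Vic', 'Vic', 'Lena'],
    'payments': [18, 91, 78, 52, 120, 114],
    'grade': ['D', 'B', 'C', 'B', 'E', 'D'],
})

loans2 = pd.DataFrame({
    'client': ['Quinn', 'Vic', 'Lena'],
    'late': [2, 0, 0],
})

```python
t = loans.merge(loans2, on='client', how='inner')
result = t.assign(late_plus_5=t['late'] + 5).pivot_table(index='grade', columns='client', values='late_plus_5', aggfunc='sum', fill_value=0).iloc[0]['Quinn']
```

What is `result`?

merge on 'client' (how='inner') → 5 rows:
  client  payments grade  late
0    Vic        18     D     0
1  Quinn        91     B     2
2    Vic        52     B     0
3    Vic       120     E     0
4   Lena       114     D     0
add column late_plus_5 = t['late'] + 5:
  client  payments grade  late  late_plus_5
0    Vic        18     D     0            5
1  Quinn        91     B     2            7
2    Vic        52     B     0            5
3    Vic       120     E     0            5
4   Lena       114     D     0            5
pivot: rows=grade, cols=client, sum(late_plus_5):
client  Lena  Quinn  Vic
grade                   
B          0      7    5
D          5      0    5
E          0      0    5

7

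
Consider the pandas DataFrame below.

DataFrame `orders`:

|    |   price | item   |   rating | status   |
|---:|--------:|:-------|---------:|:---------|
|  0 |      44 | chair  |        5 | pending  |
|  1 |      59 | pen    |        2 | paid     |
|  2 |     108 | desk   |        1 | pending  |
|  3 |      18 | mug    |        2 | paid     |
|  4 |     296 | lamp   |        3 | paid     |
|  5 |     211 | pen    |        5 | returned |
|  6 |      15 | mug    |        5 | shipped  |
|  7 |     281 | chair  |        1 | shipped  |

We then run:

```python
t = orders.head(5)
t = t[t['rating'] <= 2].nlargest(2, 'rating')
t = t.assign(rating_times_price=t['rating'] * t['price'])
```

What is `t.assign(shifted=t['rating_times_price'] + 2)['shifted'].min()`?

38

take first 5 rows:
   price   item  rating   status
0     44  chair       5  pending
1     59    pen       2     paid
2    108   desk       1  pending
3     18    mug       2     paid
4    296   lamp       3     paid
filter rows where rating <= 2:
   price  item  rating   status
1     59   pen       2     paid
2    108  desk       1  pending
3     18   mug       2     paid
take 2 rows with largest rating:
   price item  rating status
1     59  pen       2   paid
3     18  mug       2   paid
add column rating_times_price = t['rating'] * t['price']:
   price item  rating status  rating_times_price
1     59  pen       2   paid                 118
3     18  mug       2   paid                  36
add column shifted = t['rating_times_price'] + 2:
   price item  rating status  rating_times_price  shifted
1     59  pen       2   paid                 118      120
3     18  mug       2   paid                  36       38
min of column 'shifted' → 38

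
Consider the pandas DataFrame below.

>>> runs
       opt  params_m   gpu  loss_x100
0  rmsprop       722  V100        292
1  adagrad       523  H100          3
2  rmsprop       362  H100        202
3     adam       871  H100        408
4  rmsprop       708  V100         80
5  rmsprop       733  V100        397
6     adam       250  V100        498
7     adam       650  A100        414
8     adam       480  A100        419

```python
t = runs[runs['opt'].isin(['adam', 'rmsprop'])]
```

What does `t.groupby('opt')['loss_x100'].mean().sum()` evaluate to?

filter rows where opt in ['adam', 'rmsprop']:
       opt  params_m   gpu  loss_x100
0  rmsprop       722  V100        292
2  rmsprop       362  H100        202
3     adam       871  H100        408
4  rmsprop       708  V100         80
5  rmsprop       733  V100        397
6     adam       250  V100        498
7     adam       650  A100        414
8     adam       480  A100        419
group by opt, mean of loss_x100:
opt
adam       434.75
rmsprop    242.75
Name: loss_x100, dtype: float64
Reading off the sum of the resulting series, we get 677.5.

677.5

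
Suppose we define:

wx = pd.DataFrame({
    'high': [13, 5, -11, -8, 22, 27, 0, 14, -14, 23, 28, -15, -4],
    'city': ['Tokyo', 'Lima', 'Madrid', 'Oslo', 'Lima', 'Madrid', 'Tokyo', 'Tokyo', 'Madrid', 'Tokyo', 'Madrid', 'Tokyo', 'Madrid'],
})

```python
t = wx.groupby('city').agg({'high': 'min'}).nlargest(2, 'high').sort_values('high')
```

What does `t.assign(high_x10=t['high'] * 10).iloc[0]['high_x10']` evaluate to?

-80

group by city, min of high:
        high
city        
Lima       5
Madrid   -14
Oslo      -8
Tokyo    -15
take 2 rows with largest high:
      high
city      
Lima     5
Oslo    -8
sort by high:
      high
city      
Oslo    -8
Lima     5
add column high_x10 = t['high'] * 10:
      high  high_x10
city                
Oslo    -8       -80
Lima     5        50
Then the value at position 0, column 'high_x10': -80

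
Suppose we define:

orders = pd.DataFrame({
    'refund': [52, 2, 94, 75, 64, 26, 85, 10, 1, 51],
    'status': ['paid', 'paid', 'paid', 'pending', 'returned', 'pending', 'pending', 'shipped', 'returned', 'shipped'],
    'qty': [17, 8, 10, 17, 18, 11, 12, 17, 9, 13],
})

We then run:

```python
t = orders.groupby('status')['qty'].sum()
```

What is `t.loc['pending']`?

40

group by status, sum of qty:
status
paid        35
pending     40
returned    27
shipped     30
Name: qty, dtype: int64
The value at index 'pending' is 40.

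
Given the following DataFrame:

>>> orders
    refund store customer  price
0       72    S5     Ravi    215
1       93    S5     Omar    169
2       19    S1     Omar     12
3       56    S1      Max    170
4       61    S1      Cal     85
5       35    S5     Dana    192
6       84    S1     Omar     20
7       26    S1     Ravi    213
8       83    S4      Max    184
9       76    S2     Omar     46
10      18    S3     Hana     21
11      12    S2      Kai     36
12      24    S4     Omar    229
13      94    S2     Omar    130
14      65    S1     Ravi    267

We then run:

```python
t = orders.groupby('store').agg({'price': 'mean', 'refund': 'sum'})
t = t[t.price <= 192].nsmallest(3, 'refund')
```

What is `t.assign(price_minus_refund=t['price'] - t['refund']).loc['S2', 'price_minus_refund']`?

-111.333333333

group by store: mean(price), sum(refund):
            price  refund
store                    
S1     127.833333     311
S2      70.666667     182
S3      21.000000      18
S4     206.500000     107
S5     192.000000     200
filter rows where price <= 192:
            price  refund
store                    
S1     127.833333     311
S2      70.666667     182
S3      21.000000      18
S5     192.000000     200
take 3 rows with smallest refund:
            price  refund
store                    
S3      21.000000      18
S2      70.666667     182
S5     192.000000     200
add column price_minus_refund = t['price'] - t['refund']:
            price  refund  price_minus_refund
store                                        
S3      21.000000      18            3.000000
S2      70.666667     182         -111.333333
S5     192.000000     200           -8.000000
Hence -111.333333333.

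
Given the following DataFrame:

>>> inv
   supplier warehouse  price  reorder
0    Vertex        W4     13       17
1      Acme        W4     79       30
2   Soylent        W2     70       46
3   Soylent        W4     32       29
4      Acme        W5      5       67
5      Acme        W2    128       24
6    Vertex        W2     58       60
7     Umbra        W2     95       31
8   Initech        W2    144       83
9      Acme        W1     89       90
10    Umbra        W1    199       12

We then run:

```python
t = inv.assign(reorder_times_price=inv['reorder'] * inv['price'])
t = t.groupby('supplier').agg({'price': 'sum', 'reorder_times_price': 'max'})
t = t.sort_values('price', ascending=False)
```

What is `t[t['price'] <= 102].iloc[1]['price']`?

add column reorder_times_price = inv['reorder'] * inv['price']:
   supplier warehouse  price  reorder  reorder_times_price
0    Vertex        W4     13       17                  221
1      Acme        W4     79       30                 2370
2   Soylent        W2     70       46                 3220
3   Soylent        W4     32       29                  928
4      Acme        W5      5       67                  335
5      Acme        W2    128       24                 3072
6    Vertex        W2     58       60                 3480
7     Umbra        W2     95       31                 2945
8   Initech        W2    144       83                11952
9      Acme        W1     89       90                 8010
10    Umbra        W1    199       12                 2388
group by supplier: sum(price), max(reorder_times_price):
          price  reorder_times_price
supplier                            
Acme        301                 8010
Initech     144                11952
Soylent     102                 3220
Umbra       294                 2945
Vertex       71                 3480
sort by price descending:
          price  reorder_times_price
supplier                            
Acme        301                 8010
Umbra       294                 2945
Initech     144                11952
Soylent     102                 3220
Vertex       71                 3480
filter rows where price <= 102:
          price  reorder_times_price
supplier                            
Soylent     102                 3220
Vertex       71                 3480
Taking the value at position 1, column 'price' gives 71.

71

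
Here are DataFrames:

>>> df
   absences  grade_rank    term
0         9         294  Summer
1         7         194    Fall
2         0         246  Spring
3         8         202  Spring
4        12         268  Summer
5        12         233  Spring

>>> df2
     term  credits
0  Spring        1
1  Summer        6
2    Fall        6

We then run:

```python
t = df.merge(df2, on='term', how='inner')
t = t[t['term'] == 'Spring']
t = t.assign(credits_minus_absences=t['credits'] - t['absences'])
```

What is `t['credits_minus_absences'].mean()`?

-5.66666666667

merge on 'term' (how='inner') → 6 rows:
   absences  grade_rank    term  credits
0         9         294  Summer        6
1         7         194    Fall        6
2         0         246  Spring        1
3         8         202  Spring        1
4        12         268  Summer        6
5        12         233  Spring        1
filter rows where term == 'Spring':
   absences  grade_rank    term  credits
2         0         246  Spring        1
3         8         202  Spring        1
5        12         233  Spring        1
add column credits_minus_absences = t['credits'] - t['absences']:
   absences  grade_rank    term  credits  credits_minus_absences
2         0         246  Spring        1                       1
3         8         202  Spring        1                      -7
5        12         233  Spring        1                     -11
mean of column 'credits_minus_absences' → -5.66666666667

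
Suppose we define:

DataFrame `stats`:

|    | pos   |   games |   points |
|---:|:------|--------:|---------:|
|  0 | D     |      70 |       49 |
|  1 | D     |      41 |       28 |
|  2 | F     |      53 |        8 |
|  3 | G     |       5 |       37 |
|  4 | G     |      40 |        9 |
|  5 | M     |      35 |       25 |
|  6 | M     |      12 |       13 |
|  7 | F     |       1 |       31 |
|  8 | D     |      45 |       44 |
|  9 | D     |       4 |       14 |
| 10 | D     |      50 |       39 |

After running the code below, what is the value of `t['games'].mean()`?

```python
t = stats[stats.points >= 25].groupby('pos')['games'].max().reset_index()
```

27.75

filter rows where points >= 25:
   pos  games  points
0    D     70      49
1    D     41      28
3    G      5      37
5    M     35      25
7    F      1      31
8    D     45      44
10   D     50      39
group by pos, max of games:
pos
D    70
F     1
G     5
M    35
Name: games, dtype: int64
reset_index():
  pos  games
0   D     70
1   F      1
2   G      5
3   M     35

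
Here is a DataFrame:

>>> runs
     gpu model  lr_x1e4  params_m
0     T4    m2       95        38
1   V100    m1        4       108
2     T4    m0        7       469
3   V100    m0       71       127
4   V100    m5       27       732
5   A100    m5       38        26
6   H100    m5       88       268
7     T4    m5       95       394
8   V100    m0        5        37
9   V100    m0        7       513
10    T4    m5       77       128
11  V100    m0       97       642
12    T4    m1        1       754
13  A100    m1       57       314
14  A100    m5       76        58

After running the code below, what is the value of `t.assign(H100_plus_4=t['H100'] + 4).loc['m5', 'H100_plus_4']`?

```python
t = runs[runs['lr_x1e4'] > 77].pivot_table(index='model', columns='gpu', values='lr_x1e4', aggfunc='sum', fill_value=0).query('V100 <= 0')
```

92

filter rows where lr_x1e4 > 77:
     gpu model  lr_x1e4  params_m
0     T4    m2       95        38
6   H100    m5       88       268
7     T4    m5       95       394
11  V100    m0       97       642
pivot: rows=model, cols=gpu, sum(lr_x1e4):
gpu    H100  T4  V100
model                
m0        0   0    97
m2        0  95     0
m5       88  95     0
filter rows where V100 <= 0:
gpu    H100  T4  V100
model                
m2        0  95     0
m5       88  95     0
add column H100_plus_4 = t['H100'] + 4:
gpu    H100  T4  V100  H100_plus_4
model                             
m2        0  95     0            4
m5       88  95     0           92
So loc['m5', 'H100_plus_4'] = 92.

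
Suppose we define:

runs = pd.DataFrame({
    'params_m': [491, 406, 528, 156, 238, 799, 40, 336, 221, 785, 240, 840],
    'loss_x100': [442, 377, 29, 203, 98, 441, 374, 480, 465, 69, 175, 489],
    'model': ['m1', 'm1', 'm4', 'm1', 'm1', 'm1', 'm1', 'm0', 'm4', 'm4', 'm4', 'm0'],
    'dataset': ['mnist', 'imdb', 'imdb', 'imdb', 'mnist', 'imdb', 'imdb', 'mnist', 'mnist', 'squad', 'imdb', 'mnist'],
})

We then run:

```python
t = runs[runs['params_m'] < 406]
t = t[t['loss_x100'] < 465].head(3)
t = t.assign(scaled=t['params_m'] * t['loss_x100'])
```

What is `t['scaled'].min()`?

filter rows where params_m < 406:
    params_m  loss_x100 model dataset
3        156        203    m1    imdb
4        238         98    m1   mnist
6         40        374    m1    imdb
7        336        480    m0   mnist
8        221        465    m4   mnist
10       240        175    m4    imdb
filter rows where loss_x100 < 465:
    params_m  loss_x100 model dataset
3        156        203    m1    imdb
4        238         98    m1   mnist
6         40        374    m1    imdb
10       240        175    m4    imdb
take first 3 rows:
   params_m  loss_x100 model dataset
3       156        203    m1    imdb
4       238         98    m1   mnist
6        40        374    m1    imdb
add column scaled = t['params_m'] * t['loss_x100']:
   params_m  loss_x100 model dataset  scaled
3       156        203    m1    imdb   31668
4       238         98    m1   mnist   23324
6        40        374    m1    imdb   14960
Reading off the min of column 'scaled', we get 14960.

14960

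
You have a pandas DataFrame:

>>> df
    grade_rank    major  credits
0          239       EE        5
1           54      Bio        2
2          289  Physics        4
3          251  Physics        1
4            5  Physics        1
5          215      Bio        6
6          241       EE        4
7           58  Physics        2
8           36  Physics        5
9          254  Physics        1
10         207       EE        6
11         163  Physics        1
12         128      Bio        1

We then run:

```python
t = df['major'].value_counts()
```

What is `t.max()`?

value_counts of major:
major
Physics    7
EE         3
Bio        3
Name: count, dtype: int64

7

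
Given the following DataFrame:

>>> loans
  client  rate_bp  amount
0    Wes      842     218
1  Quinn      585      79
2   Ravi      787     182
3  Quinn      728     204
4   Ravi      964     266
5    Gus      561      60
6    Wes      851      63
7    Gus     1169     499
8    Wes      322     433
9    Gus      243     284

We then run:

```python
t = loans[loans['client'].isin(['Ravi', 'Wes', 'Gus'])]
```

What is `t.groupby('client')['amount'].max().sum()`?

1198

filter rows where client in ['Ravi', 'Wes', 'Gus']:
  client  rate_bp  amount
0    Wes      842     218
2   Ravi      787     182
4   Ravi      964     266
5    Gus      561      60
6    Wes      851      63
7    Gus     1169     499
8    Wes      322     433
9    Gus      243     284
group by client, max of amount:
client
Gus     499
Ravi    266
Wes     433
Name: amount, dtype: int64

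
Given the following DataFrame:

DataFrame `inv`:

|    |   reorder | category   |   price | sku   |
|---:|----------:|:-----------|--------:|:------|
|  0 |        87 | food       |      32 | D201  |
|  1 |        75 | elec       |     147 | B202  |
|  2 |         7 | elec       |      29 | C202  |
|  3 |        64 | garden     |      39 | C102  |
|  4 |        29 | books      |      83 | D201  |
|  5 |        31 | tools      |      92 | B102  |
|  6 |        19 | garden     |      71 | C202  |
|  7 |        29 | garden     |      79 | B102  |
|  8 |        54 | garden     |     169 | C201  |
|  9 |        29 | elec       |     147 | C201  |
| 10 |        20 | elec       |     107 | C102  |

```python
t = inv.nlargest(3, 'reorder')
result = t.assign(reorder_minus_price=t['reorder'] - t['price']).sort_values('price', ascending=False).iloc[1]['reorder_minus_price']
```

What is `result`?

take 3 rows with largest reorder:
   reorder category  price   sku
0       87     food     32  D201
1       75     elec    147  B202
3       64   garden     39  C102
add column reorder_minus_price = t['reorder'] - t['price']:
   reorder category  price   sku  reorder_minus_price
0       87     food     32  D201                   55
1       75     elec    147  B202                  -72
3       64   garden     39  C102                   25
sort by price descending:
   reorder category  price   sku  reorder_minus_price
1       75     elec    147  B202                  -72
3       64   garden     39  C102                   25
0       87     food     32  D201                   55
Reading off the value at position 1, column 'reorder_minus_price', we get 25.

25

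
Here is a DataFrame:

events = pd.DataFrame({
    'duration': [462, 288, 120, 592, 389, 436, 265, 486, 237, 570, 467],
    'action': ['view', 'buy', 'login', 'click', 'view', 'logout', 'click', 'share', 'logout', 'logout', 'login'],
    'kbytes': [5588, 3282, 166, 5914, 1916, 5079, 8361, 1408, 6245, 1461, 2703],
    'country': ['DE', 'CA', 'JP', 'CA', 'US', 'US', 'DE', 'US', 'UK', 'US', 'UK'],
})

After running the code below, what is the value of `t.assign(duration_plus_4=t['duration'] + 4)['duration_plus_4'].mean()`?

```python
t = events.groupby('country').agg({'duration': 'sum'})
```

group by country, sum of duration:
         duration
country          
CA            880
DE            727
JP            120
UK            704
US           1881
add column duration_plus_4 = t['duration'] + 4:
         duration  duration_plus_4
country                           
CA            880              884
DE            727              731
JP            120              124
UK            704              708
US           1881             1885

866.4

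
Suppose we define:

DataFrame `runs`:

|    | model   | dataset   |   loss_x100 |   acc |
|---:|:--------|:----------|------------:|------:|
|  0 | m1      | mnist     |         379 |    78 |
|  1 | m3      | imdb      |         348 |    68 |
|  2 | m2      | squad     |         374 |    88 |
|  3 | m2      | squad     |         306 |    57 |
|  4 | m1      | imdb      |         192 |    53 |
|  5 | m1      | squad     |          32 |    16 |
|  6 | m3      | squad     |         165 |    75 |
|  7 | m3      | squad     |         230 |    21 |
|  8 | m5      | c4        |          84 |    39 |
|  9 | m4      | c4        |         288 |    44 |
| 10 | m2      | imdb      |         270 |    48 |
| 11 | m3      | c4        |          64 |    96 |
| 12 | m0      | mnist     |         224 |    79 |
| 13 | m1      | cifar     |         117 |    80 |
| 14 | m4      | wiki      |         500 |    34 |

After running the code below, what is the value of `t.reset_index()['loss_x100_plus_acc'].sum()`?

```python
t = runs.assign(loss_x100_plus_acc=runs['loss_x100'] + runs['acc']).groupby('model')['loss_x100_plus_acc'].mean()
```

add column loss_x100_plus_acc = runs['loss_x100'] + runs['acc']:
   model dataset  loss_x100  acc  loss_x100_plus_acc
0     m1   mnist        379   78                 457
1     m3    imdb        348   68                 416
2     m2   squad        374   88                 462
3     m2   squad        306   57                 363
4     m1    imdb        192   53                 245
5     m1   squad         32   16                  48
6     m3   squad        165   75                 240
7     m3   squad        230   21                 251
8     m5      c4         84   39                 123
9     m4      c4        288   44                 332
10    m2    imdb        270   48                 318
11    m3      c4         64   96                 160
12    m0   mnist        224   79                 303
13    m1   cifar        117   80                 197
14    m4    wiki        500   34                 534
group by model, mean of loss_x100_plus_acc:
model
m0    303.00
m1    236.75
m2    381.00
m3    266.75
m4    433.00
m5    123.00
Name: loss_x100_plus_acc, dtype: float64
reset_index():
  model  loss_x100_plus_acc
0    m0              303.00
1    m1              236.75
2    m2              381.00
3    m3              266.75
4    m4              433.00
5    m5              123.00
So sum() = 1743.5.

1743.5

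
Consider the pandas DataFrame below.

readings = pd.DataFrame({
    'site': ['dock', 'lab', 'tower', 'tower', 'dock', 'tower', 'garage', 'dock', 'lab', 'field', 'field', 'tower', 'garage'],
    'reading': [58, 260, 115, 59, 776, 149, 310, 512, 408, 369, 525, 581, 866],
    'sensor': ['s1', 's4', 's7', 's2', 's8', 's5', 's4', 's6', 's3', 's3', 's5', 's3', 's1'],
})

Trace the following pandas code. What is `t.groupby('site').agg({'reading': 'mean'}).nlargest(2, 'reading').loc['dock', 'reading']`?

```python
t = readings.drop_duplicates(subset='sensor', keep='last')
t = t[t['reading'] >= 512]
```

drop duplicate sensor (keep=last):
      site  reading sensor
2    tower      115     s7
3    tower       59     s2
4     dock      776     s8
6   garage      310     s4
7     dock      512     s6
10   field      525     s5
11   tower      581     s3
12  garage      866     s1
filter rows where reading >= 512:
      site  reading sensor
4     dock      776     s8
7     dock      512     s6
10   field      525     s5
11   tower      581     s3
12  garage      866     s1
group by site, mean of reading:
        reading
site           
dock      644.0
field     525.0
garage    866.0
tower     581.0
take 2 rows with largest reading:
        reading
site           
garage    866.0
dock      644.0
Then the value at row 'dock', column 'reading': 644.0

644.0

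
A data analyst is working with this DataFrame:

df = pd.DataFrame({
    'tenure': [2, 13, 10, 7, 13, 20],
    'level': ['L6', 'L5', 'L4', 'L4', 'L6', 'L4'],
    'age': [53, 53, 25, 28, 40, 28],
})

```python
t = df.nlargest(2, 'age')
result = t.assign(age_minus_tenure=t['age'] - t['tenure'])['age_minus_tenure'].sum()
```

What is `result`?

take 2 rows with largest age:
   tenure level  age
0       2    L6   53
1      13    L5   53
add column age_minus_tenure = t['age'] - t['tenure']:
   tenure level  age  age_minus_tenure
0       2    L6   53                51
1      13    L5   53                40

91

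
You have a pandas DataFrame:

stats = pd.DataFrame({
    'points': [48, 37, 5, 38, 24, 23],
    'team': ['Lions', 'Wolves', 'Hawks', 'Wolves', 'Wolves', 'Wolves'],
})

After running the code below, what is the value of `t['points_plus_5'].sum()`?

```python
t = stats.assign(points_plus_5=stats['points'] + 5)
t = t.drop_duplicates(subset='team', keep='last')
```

91

add column points_plus_5 = stats['points'] + 5:
   points    team  points_plus_5
0      48   Lions             53
1      37  Wolves             42
2       5   Hawks             10
3      38  Wolves             43
4      24  Wolves             29
5      23  Wolves             28
drop duplicate team (keep=last):
   points    team  points_plus_5
0      48   Lions             53
2       5   Hawks             10
5      23  Wolves             28
So sum() = 91.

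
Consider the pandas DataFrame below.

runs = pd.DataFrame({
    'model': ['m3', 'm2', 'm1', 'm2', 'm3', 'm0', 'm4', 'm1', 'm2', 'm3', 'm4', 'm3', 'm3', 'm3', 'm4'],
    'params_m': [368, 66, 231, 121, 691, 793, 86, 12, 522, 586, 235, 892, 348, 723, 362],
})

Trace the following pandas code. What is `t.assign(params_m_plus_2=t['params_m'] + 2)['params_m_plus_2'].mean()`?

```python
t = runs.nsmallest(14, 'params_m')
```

take 14 rows with smallest params_m:
   model  params_m
7     m1        12
1     m2        66
6     m4        86
3     m2       121
2     m1       231
10    m4       235
12    m3       348
14    m4       362
0     m3       368
8     m2       522
9     m3       586
4     m3       691
13    m3       723
5     m0       793
add column params_m_plus_2 = t['params_m'] + 2:
   model  params_m  params_m_plus_2
7     m1        12               14
1     m2        66               68
6     m4        86               88
3     m2       121              123
2     m1       231              233
10    m4       235              237
12    m3       348              350
14    m4       362              364
0     m3       368              370
8     m2       522              524
9     m3       586              588
4     m3       691              693
13    m3       723              725
5     m0       793              795
mean of column 'params_m_plus_2' → 369.428571429

369.428571429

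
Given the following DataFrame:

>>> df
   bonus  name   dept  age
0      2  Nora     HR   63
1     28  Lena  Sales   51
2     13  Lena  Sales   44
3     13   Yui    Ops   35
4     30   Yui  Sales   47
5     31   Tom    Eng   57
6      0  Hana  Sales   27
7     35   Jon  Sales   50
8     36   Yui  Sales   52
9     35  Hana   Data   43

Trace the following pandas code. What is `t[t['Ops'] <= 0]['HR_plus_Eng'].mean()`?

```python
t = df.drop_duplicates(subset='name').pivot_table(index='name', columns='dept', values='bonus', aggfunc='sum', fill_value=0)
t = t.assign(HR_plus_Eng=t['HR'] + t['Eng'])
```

drop duplicate name (keep=first):
   bonus  name   dept  age
0      2  Nora     HR   63
1     28  Lena  Sales   51
3     13   Yui    Ops   35
5     31   Tom    Eng   57
6      0  Hana  Sales   27
7     35   Jon  Sales   50
pivot: rows=name, cols=dept, sum(bonus):
dept  Eng  HR  Ops  Sales
name                     
Hana    0   0    0      0
Jon     0   0    0     35
Lena    0   0    0     28
Nora    0   2    0      0
Tom    31   0    0      0
Yui     0   0   13      0
add column HR_plus_Eng = t['HR'] + t['Eng']:
dept  Eng  HR  Ops  Sales  HR_plus_Eng
name                                  
Hana    0   0    0      0            0
Jon     0   0    0     35            0
Lena    0   0    0     28            0
Nora    0   2    0      0            2
Tom    31   0    0      0           31
Yui     0   0   13      0            0
filter rows where Ops <= 0:
dept  Eng  HR  Ops  Sales  HR_plus_Eng
name                                  
Hana    0   0    0      0            0
Jon     0   0    0     35            0
Lena    0   0    0     28            0
Nora    0   2    0      0            2
Tom    31   0    0      0           31
So mean() = 6.6.

6.6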